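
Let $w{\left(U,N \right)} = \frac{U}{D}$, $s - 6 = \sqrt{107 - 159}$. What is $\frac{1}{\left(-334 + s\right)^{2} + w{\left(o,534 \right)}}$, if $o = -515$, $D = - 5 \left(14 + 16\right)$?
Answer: $\frac{30 i}{39360 \sqrt{13} + 3226063 i} \approx 9.2813 \cdot 10^{-6} + 4.0828 \cdot 10^{-7} i$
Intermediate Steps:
$D = -150$ ($D = \left(-5\right) 30 = -150$)
$s = 6 + 2 i \sqrt{13}$ ($s = 6 + \sqrt{107 - 159} = 6 + \sqrt{-52} = 6 + 2 i \sqrt{13} \approx 6.0 + 7.2111 i$)
$w{\left(U,N \right)} = - \frac{U}{150}$ ($w{\left(U,N \right)} = \frac{U}{-150} = U \left(- \frac{1}{150}\right) = - \frac{U}{150}$)
$\frac{1}{\left(-334 + s\right)^{2} + w{\left(o,534 \right)}} = \frac{1}{\left(-334 + \left(6 + 2 i \sqrt{13}\right)\right)^{2} - - \frac{103}{30}} = \frac{1}{\left(-328 + 2 i \sqrt{13}\right)^{2} + \frac{103}{30}} = \frac{1}{\frac{103}{30} + \left(-328 + 2 i \sqrt{13}\right)^{2}}$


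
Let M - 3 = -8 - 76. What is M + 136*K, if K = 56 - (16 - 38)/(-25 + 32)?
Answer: 55737/7 ≈ 7962.4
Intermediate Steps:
M = -81 (M = 3 + (-8 - 76) = 3 - 84 = -81)
K = 414/7 (K = 56 - (-22)/7 = 56 - 1*(-22/7) = 56 + 22/7 = 414/7 ≈ 59.143)
M + 136*K = -81 + 136*(414/7) = -81 + 56304/7 = 55737/7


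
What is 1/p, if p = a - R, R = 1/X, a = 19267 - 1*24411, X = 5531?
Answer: -5531/28451465 ≈ -0.00019440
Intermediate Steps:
a = -5144 (a = 19267 - 24411 = -5144)
R = 1/5531 ≈ 0.00018080
p = -28451465/5531 (p = -5144 - 1*1/5531 = -5144 - 1/5531 = -28451465/5531 ≈ -5144.0)
1/p = 1/(-28451465/5531) = -5531/28451465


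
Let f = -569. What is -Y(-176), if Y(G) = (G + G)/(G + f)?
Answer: -352/745 ≈ -0.47248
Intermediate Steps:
Y(G) = 2*G/(-569 + G) (Y(G) = (G + G)/(G - 569) = (2*G)/(-569 + G) = 2*G/(-569 + G))
-Y(-176) = -2*(-176)/(-569 - 176) = -2*(-176)/(-745) = -2*(-176)*(-1)/745 = -1*352/745 = -352/745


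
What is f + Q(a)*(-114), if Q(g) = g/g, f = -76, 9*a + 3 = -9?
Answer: -190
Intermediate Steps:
a = -4/3 (a = -⅓ + (⅑)*(-9) = -⅓ - 1 = -4/3 ≈ -1.3333)
Q(g) = 1
f + Q(a)*(-114) = -76 + 1*(-114) = -76 - 114 = -190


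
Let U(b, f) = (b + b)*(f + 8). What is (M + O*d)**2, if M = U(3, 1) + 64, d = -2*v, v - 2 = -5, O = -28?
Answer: 2500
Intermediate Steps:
U(b, f) = 2*b*(8 + f) (U(b, f) = (2*b)*(8 + f) = 2*b*(8 + f))
v = -3 (v = 2 - 5 = -3)
d = 6 (d = -2*(-3) = 6)
M = 118 (M = 2*3*(8 + 1) + 64 = 2*3*9 + 64 = 54 + 64 = 118)
(M + O*d)**2 = (118 - 28*6)**2 = (118 - 168)**2 = (-50)**2 = 2500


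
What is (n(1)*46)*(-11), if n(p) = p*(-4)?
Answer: 2024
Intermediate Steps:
n(p) = -4*p
(n(1)*46)*(-11) = (-4*1*46)*(-11) = -4*46*(-11) = -184*(-11) = 2024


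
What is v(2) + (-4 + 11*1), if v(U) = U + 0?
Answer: 9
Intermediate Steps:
v(U) = U
v(2) + (-4 + 11*1) = 2 + (-4 + 11*1) = 2 + (-4 + 11) = 2 + 7 = 9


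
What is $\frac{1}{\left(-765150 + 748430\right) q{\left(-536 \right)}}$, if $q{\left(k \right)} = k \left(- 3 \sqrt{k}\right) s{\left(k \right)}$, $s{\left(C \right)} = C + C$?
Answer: $- \frac{i \sqrt{134}}{7724171304960} \approx - 1.4987 \cdot 10^{-12} i$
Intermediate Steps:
$s{\left(C \right)} = 2 C$
$q{\left(k \right)} = - 6 k^{\frac{5}{2}}$ ($q{\left(k \right)} = k \left(- 3 \sqrt{k}\right) 2 k = - 3 k^{\frac{3}{2}} \cdot 2 k = - 6 k^{\frac{5}{2}}$)
$\frac{1}{\left(-765150 + 748430\right) q{\left(-536 \right)}} = \frac{1}{\left(-765150 + 748430\right) \left(- 6 \left(-536\right)^{\frac{5}{2}}\right)} = \frac{1}{\left(-16720\right) \left(- 6 \cdot 574592 i \sqrt{134}\right)} = - \frac{1}{16720 \left(- 3447552 i \sqrt{134}\right)} = - \frac{\frac{1}{461971968} i \sqrt{134}}{16720} = - \frac{i \sqrt{134}}{7724171304960}$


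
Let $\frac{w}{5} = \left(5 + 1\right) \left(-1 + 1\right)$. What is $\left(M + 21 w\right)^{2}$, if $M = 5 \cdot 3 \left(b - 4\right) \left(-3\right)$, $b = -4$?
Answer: $129600$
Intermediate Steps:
$w = 0$ ($w = 5 \left(5 + 1\right) \left(-1 + 1\right) = 5 \cdot 6 \cdot 0 = 5 \cdot 0 = 0$)
$M = 360$ ($M = 5 \cdot 3 \left(-4 - 4\right) \left(-3\right) = 5 \cdot 3 \left(-8\right) \left(-3\right) = 5 \left(-24\right) \left(-3\right) = \left(-120\right) \left(-3\right) = 360$)
$\left(M + 21 w\right)^{2} = \left(360 + 21 \cdot 0\right)^{2} = \left(360 + 0\right)^{2} = 360^{2} = 129600$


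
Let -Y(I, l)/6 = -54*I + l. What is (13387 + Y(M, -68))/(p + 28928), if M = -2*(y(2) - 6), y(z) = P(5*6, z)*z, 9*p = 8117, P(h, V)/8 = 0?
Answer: 159147/268469 ≈ 0.59279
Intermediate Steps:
P(h, V) = 0 (P(h, V) = 8*0 = 0)
p = 8117/9 (p = (⅑)*8117 = 8117/9 ≈ 901.89)
y(z) = 0 (y(z) = 0*z = 0)
M = 12 (M = -2*(0 - 6) = -2*(-6) = 12)
Y(I, l) = -6*l + 324*I (Y(I, l) = -6*(-54*I + l) = -6*(l - 54*I) = -6*l + 324*I)
(13387 + Y(M, -68))/(p + 28928) = (13387 + (-6*(-68) + 324*12))/(8117/9 + 28928) = (13387 + (408 + 3888))/(268469/9) = (13387 + 4296)*(9/268469) = 17683*(9/268469) = 159147/268469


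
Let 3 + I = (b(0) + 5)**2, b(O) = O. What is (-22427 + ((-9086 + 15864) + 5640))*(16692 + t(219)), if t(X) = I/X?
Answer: -36588600130/219 ≈ -1.6707e+8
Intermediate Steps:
I = 22 (I = -3 + (0 + 5)**2 = -3 + 5**2 = -3 + 25 = 22)
t(X) = 22/X
(-22427 + ((-9086 + 15864) + 5640))*(16692 + t(219)) = (-22427 + ((-9086 + 15864) + 5640))*(16692 + 22/219) = (-22427 + (6778 + 5640))*(16692 + 22*(1/219)) = (-22427 + 12418)*(16692 + 22/219) = -10009*3655570/219 = -36588600130/219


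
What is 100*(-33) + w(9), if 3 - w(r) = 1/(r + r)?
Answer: -59347/18 ≈ -3297.1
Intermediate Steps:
w(r) = 3 - 1/(2*r) (w(r) = 3 - 1/(r + r) = 3 - 1/(2*r))
100*(-33) + w(9) = 100*(-33) + (3 - ½/9) = -3300 + (3 - ½*⅑) = -3300 + (3 - 1/18) = -3300 + 53/18 = -59347/18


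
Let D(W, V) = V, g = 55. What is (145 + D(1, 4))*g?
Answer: 8195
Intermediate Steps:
(145 + D(1, 4))*g = (145 + 4)*55 = 149*55 = 8195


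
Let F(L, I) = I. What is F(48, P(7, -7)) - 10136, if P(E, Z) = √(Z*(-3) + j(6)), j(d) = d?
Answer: -10136 + 3*√3 ≈ -10131.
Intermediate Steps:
P(E, Z) = √(6 - 3*Z) (P(E, Z) = √(Z*(-3) + 6) = √(-3*Z + 6) = √(6 - 3*Z))
F(48, P(7, -7)) - 10136 = √(6 - 3*(-7)) - 10136 = √(6 + 21) - 10136 = √27 - 10136 = 3*√3 - 10136 = -10136 + 3*√3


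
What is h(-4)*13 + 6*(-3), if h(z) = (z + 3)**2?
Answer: -5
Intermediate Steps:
h(z) = (3 + z)**2
h(-4)*13 + 6*(-3) = (3 - 4)**2*13 + 6*(-3) = (-1)**2*13 - 18 = 1*13 - 18 = 13 - 18 = -5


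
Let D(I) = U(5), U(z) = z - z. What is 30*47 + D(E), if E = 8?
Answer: 1410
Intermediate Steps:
U(z) = 0
D(I) = 0
30*47 + D(E) = 30*47 + 0 = 1410 + 0 = 1410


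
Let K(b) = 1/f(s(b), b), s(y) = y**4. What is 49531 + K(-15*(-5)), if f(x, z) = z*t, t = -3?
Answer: 11144474/225 ≈ 49531.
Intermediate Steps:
f(x, z) = -3*z (f(x, z) = z*(-3) = -3*z)
K(b) = -1/(3*b) (K(b) = 1/(-3*b) = -1/(3*b))
49531 + K(-15*(-5)) = 49531 - 1/(3*((-15*(-5)))) = 49531 - 1/3/75 = 49531 - 1/3*1/75 = 49531 - 1/225 = 11144474/225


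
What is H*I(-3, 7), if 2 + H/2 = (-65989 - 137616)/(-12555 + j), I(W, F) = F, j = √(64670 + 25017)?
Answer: 15688288693/78769169 + 1425235*√89687/78769169 ≈ 204.59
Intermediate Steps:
j = √89687 ≈ 299.48
H = -4 - 407210/(-12555 + √89687) (H = -4 + 2*((-65989 - 137616)/(-12555 + √89687)) = -4 + 2*(-203605/(-12555 + √89687)) = -4 - 407210/(-12555 + √89687) ≈ 29.227)
H*I(-3, 7) = (2241184099/78769169 + 203605*√89687/78769169)*7 = 15688288693/78769169 + 1425235*√89687/78769169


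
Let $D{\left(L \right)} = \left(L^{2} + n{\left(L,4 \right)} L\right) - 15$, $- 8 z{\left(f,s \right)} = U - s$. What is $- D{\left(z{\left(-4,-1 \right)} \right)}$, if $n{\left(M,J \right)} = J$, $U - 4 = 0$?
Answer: $\frac{1095}{64} \approx 17.109$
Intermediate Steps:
$U = 4$ ($U = 4 + 0 = 4$)
$z{\left(f,s \right)} = - \frac{1}{2} + \frac{s}{8}$ ($z{\left(f,s \right)} = - \frac{4 - s}{8} = - \frac{1}{2} + \frac{s}{8}$)
$D{\left(L \right)} = -15 + L^{2} + 4 L$ ($D{\left(L \right)} = \left(L^{2} + 4 L\right) - 15 = -15 + L^{2} + 4 L$)
$- D{\left(z{\left(-4,-1 \right)} \right)} = - (-15 + \left(- \frac{1}{2} + \frac{1}{8} \left(-1\right)\right)^{2} + 4 \left(- \frac{1}{2} + \frac{1}{8} \left(-1\right)\right)) = - (-15 + \left(- \frac{1}{2} - \frac{1}{8}\right)^{2} + 4 \left(- \frac{1}{2} - \frac{1}{8}\right)) = - (-15 + \left(- \frac{5}{8}\right)^{2} + 4 \left(- \frac{5}{8}\right)) = - (-15 + \frac{25}{64} - \frac{5}{2}) = \left(-1\right) \left(- \frac{1095}{64}\right) = \frac{1095}{64}$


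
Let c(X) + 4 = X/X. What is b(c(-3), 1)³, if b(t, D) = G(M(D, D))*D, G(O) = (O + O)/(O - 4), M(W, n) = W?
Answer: -8/27 ≈ -0.29630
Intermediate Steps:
c(X) = -3 (c(X) = -4 + X/X = -4 + 1 = -3)
G(O) = 2*O/(-4 + O) (G(O) = (2*O)/(-4 + O) = 2*O/(-4 + O))
b(t, D) = 2*D²/(-4 + D) (b(t, D) = (2*D/(-4 + D))*D = 2*D²/(-4 + D))
b(c(-3), 1)³ = (2*1²/(-4 + 1))³ = (2*1/(-3))³ = (2*1*(-⅓))³ = (-⅔)³ = -8/27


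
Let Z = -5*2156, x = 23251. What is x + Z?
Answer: 12471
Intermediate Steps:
Z = -10780
x + Z = 23251 - 10780 = 12471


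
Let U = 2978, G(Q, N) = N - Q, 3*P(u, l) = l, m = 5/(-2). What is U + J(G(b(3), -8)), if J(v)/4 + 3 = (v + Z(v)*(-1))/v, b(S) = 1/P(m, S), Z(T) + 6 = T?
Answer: 8890/3 ≈ 2963.3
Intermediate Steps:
m = -5/2 (m = 5*(-1/2) = -5/2 ≈ -2.5000)
Z(T) = -6 + T
P(u, l) = l/3
b(S) = 3/S (b(S) = 1/(S/3) = 3/S)
J(v) = -12 + 24/v (J(v) = -12 + 4*((v + (-6 + v)*(-1))/v) = -12 + 4*((v + (6 - v))/v) = -12 + 4*(6/v) = -12 + 24/v)
U + J(G(b(3), -8)) = 2978 + (-12 + 24/(-8 - 3/3)) = 2978 + (-12 + 24/(-8 - 1*1)) = 2978 + (-12 + 24/(-8 - 1)) = 2978 + (-12 + 24/(-9)) = 2978 + (-12 + 24*(-1/9)) = 2978 + (-12 - 8/3) = 2978 - 44/3 = 8890/3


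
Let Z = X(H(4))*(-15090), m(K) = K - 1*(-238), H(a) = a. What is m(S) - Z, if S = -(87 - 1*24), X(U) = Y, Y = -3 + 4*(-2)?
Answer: -165815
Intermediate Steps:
Y = -11 (Y = -3 - 8 = -11)
X(U) = -11
S = -63 (S = -(87 - 24) = -1*63 = -63)
m(K) = 238 + K (m(K) = K + 238 = 238 + K)
Z = 165990 (Z = -11*(-15090) = 165990)
m(S) - Z = (238 - 63) - 1*165990 = 175 - 165990 = -165815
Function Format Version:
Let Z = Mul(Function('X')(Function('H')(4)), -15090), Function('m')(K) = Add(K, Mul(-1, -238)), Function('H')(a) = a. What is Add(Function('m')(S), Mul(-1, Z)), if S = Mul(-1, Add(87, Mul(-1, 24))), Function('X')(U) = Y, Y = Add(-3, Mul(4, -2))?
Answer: -165815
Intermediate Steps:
Y = -11 (Y = Add(-3, -8) = -11)
Function('X')(U) = -11
S = -63 (S = Mul(-1, Add(87, -24)) = Mul(-1, 63) = -63)
Function('m')(K) = Add(238, K) (Function('m')(K) = Add(K, 238) = Add(238, K))
Z = 165990 (Z = Mul(-11, -15090) = 165990)
Add(Function('m')(S), Mul(-1, Z)) = Add(Add(238, -63), Mul(-1, 165990)) = Add(175, -165990) = -165815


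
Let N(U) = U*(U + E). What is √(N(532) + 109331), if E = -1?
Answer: √391823 ≈ 625.96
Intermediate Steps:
N(U) = U*(-1 + U) (N(U) = U*(U - 1) = U*(-1 + U))
√(N(532) + 109331) = √(532*(-1 + 532) + 109331) = √(532*531 + 109331) = √(282492 + 109331) = √391823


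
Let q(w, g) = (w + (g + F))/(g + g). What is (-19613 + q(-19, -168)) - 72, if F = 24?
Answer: -6613997/336 ≈ -19685.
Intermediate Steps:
q(w, g) = (24 + g + w)/(2*g) (q(w, g) = (w + (g + 24))/(g + g) = (w + (24 + g))/((2*g)) = (24 + g + w)*(1/(2*g)) = (24 + g + w)/(2*g))
(-19613 + q(-19, -168)) - 72 = (-19613 + (1/2)*(24 - 168 - 19)/(-168)) - 72 = (-19613 + (1/2)*(-1/168)*(-163)) - 72 = (-19613 + 163/336) - 72 = -6589805/336 - 72 = -6613997/336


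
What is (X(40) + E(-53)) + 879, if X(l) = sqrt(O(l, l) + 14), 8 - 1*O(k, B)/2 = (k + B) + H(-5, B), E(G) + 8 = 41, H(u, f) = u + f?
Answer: 912 + 10*I*sqrt(2) ≈ 912.0 + 14.142*I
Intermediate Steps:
H(u, f) = f + u
E(G) = 33 (E(G) = -8 + 41 = 33)
O(k, B) = 26 - 4*B - 2*k (O(k, B) = 16 - 2*((k + B) + (B - 5)) = 16 - 2*((B + k) + (-5 + B)) = 16 - 2*(-5 + k + 2*B) = 16 + (10 - 4*B - 2*k) = 26 - 4*B - 2*k)
X(l) = sqrt(40 - 6*l) (X(l) = sqrt((26 - 4*l - 2*l) + 14) = sqrt((26 - 6*l) + 14) = sqrt(40 - 6*l))
(X(40) + E(-53)) + 879 = (sqrt(40 - 6*40) + 33) + 879 = (sqrt(40 - 240) + 33) + 879 = (sqrt(-200) + 33) + 879 = (10*I*sqrt(2) + 33) + 879 = (33 + 10*I*sqrt(2)) + 879 = 912 + 10*I*sqrt(2)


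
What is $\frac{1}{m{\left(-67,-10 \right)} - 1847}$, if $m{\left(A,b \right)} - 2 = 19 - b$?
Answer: $- \frac{1}{1816} \approx -0.00055066$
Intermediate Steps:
$m{\left(A,b \right)} = 21 - b$ ($m{\left(A,b \right)} = 2 - \left(-19 + b\right) = 21 - b$)
$\frac{1}{m{\left(-67,-10 \right)} - 1847} = \frac{1}{\left(21 - -10\right) - 1847} = \frac{1}{\left(21 + 10\right) - 1847} = \frac{1}{31 - 1847} = \frac{1}{-1816} = - \frac{1}{1816}$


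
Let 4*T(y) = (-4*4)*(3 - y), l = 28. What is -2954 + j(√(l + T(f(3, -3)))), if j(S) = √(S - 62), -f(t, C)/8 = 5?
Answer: -2954 + √(-62 + 12*I) ≈ -2953.2 + 7.9105*I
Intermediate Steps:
f(t, C) = -40 (f(t, C) = -8*5 = -40)
T(y) = -12 + 4*y (T(y) = ((-4*4)*(3 - y))/4 = (-16*(3 - y))/4 = (-48 + 16*y)/4 = -12 + 4*y)
j(S) = √(-62 + S)
-2954 + j(√(l + T(f(3, -3)))) = -2954 + √(-62 + √(28 + (-12 + 4*(-40)))) = -2954 + √(-62 + √(28 + (-12 - 160))) = -2954 + √(-62 + √(28 - 172)) = -2954 + √(-62 + √(-144)) = -2954 + √(-62 + 12*I)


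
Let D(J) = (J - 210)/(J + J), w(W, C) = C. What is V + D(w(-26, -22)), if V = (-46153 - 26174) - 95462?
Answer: -1845621/11 ≈ -1.6778e+5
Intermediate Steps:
D(J) = (-210 + J)/(2*J) (D(J) = (-210 + J)/((2*J)) = (-210 + J)*(1/(2*J)) = (-210 + J)/(2*J))
V = -167789 (V = -72327 - 95462 = -167789)
V + D(w(-26, -22)) = -167789 + (½)*(-210 - 22)/(-22) = -167789 + (½)*(-1/22)*(-232) = -167789 + 58/11 = -1845621/11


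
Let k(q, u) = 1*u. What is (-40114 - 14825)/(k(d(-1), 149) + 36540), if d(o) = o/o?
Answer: -54939/36689 ≈ -1.4974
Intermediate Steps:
d(o) = 1
k(q, u) = u
(-40114 - 14825)/(k(d(-1), 149) + 36540) = (-40114 - 14825)/(149 + 36540) = -54939/36689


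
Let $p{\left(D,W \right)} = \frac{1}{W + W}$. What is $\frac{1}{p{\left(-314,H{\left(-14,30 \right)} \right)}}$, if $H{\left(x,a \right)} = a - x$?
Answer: $88$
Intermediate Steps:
$p{\left(D,W \right)} = \frac{1}{2 W}$
$\frac{1}{p{\left(-314,H{\left(-14,30 \right)} \right)}} = \frac{1}{\frac{1}{2} \frac{1}{30 - -14}} = \frac{1}{\frac{1}{2} \frac{1}{30 + 14}} = \frac{1}{\frac{1}{2} \cdot \frac{1}{44}} = \frac{1}{\frac{1}{88}} = 88$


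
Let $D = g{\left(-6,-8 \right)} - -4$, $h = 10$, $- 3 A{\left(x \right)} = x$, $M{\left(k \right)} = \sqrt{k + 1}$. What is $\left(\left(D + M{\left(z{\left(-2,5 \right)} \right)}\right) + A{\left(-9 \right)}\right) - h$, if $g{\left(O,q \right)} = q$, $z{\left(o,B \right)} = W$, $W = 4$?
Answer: $-11 + \sqrt{5} \approx -8.7639$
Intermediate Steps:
$z{\left(o,B \right)} = 4$
$M{\left(k \right)} = \sqrt{1 + k}$
$A{\left(x \right)} = - \frac{x}{3}$
$D = -4$ ($D = -8 - -4 = -8 + 4 = -4$)
$\left(\left(D + M{\left(z{\left(-2,5 \right)} \right)}\right) + A{\left(-9 \right)}\right) - h = \left(\left(-4 + \sqrt{1 + 4}\right) - -3\right) - 10 = \left(\left(-4 + \sqrt{5}\right) + 3\right) - 10 = \left(-1 + \sqrt{5}\right) - 10 = -11 + \sqrt{5}$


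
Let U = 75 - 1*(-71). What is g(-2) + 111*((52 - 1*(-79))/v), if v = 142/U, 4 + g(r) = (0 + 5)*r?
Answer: 1060499/71 ≈ 14937.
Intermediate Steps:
g(r) = -4 + 5*r (g(r) = -4 + (0 + 5)*r = -4 + 5*r)
U = 146 (U = 75 + 71 = 146)
v = 71/73 (v = 142/146 = 142*(1/146) = 71/73 ≈ 0.97260)
g(-2) + 111*((52 - 1*(-79))/v) = (-4 + 5*(-2)) + 111*((52 - 1*(-79))/(71/73)) = (-4 - 10) + 111*((52 + 79)*(73/71)) = -14 + 111*(131*(73/71)) = -14 + 111*(9563/71) = -14 + 1061493/71 = 1060499/71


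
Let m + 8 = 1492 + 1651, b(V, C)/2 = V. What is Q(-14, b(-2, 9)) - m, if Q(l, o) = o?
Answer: -3139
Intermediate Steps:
b(V, C) = 2*V
m = 3135 (m = -8 + (1492 + 1651) = -8 + 3143 = 3135)
Q(-14, b(-2, 9)) - m = 2*(-2) - 1*3135 = -4 - 3135 = -3139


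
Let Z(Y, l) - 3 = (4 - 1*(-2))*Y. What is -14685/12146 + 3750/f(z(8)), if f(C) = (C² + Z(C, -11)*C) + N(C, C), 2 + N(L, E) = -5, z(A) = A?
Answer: 2581265/376526 ≈ 6.8555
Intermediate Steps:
Z(Y, l) = 3 + 6*Y (Z(Y, l) = 3 + (4 - 1*(-2))*Y = 3 + (4 + 2)*Y = 3 + 6*Y)
N(L, E) = -7 (N(L, E) = -2 - 5 = -7)
f(C) = -7 + C² + C*(3 + 6*C) (f(C) = (C² + (3 + 6*C)*C) - 7 = (C² + C*(3 + 6*C)) - 7 = -7 + C² + C*(3 + 6*C))
-14685/12146 + 3750/f(z(8)) = -14685/12146 + 3750/(-7 + 3*8 + 7*8²) = -14685*1/12146 + 3750/(-7 + 24 + 7*64) = -14685/12146 + 3750/(-7 + 24 + 448) = -14685/12146 + 3750/465 = -14685/12146 + 3750*(1/465) = -14685/12146 + 250/31 = 2581265/376526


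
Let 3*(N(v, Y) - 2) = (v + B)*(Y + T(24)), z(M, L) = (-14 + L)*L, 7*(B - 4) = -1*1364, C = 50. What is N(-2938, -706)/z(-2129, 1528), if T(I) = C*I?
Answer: -5409773/24290616 ≈ -0.22271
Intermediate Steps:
T(I) = 50*I
B = -1336/7 (B = 4 + (-1*1364)/7 = 4 + (⅐)*(-1364) = 4 - 1364/7 = -1336/7 ≈ -190.86)
z(M, L) = L*(-14 + L)
N(v, Y) = 2 + (1200 + Y)*(-1336/7 + v)/3 (N(v, Y) = 2 + ((v - 1336/7)*(Y + 50*24))/3 = 2 + ((-1336/7 + v)*(Y + 1200))/3 = 2 + ((-1336/7 + v)*(1200 + Y))/3 = 2 + ((1200 + Y)*(-1336/7 + v))/3 = 2 + (1200 + Y)*(-1336/7 + v)/3)
N(-2938, -706)/z(-2129, 1528) = (-534386/7 + 400*(-2938) - 1336/21*(-706) + (⅓)*(-706)*(-2938))/((1528*(-14 + 1528))) = (-534386/7 - 1175200 + 943216/21 + 2074228/3)/((1528*1514)) = -10819546/21/2313392 = -10819546/21*1/2313392 = -5409773/24290616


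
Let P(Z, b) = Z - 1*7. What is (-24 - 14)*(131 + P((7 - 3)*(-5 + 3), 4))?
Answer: -4408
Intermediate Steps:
P(Z, b) = -7 + Z (P(Z, b) = Z - 7 = -7 + Z)
(-24 - 14)*(131 + P((7 - 3)*(-5 + 3), 4)) = (-24 - 14)*(131 + (-7 + (7 - 3)*(-5 + 3))) = -38*(131 + (-7 + 4*(-2))) = -38*(131 + (-7 - 8)) = -38*(131 - 15) = -38*116 = -4408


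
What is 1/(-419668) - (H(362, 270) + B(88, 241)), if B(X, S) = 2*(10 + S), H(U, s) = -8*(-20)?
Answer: -277820217/419668 ≈ -662.00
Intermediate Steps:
H(U, s) = 160
B(X, S) = 20 + 2*S
1/(-419668) - (H(362, 270) + B(88, 241)) = 1/(-419668) - (160 + (20 + 2*241)) = -1/419668 - (160 + (20 + 482)) = -1/419668 - (160 + 502) = -1/419668 - 1*662 = -1/419668 - 662 = -277820217/419668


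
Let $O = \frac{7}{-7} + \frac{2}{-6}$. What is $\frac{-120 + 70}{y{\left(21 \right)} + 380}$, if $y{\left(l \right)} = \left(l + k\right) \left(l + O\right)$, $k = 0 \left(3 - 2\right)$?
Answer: $- \frac{50}{793} \approx -0.063052$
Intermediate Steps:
$k = 0$ ($k = 0 \cdot 1 = 0$)
$O = - \frac{4}{3}$ ($O = 7 \left(- \frac{1}{7}\right) + 2 \left(- \frac{1}{6}\right) = -1 - \frac{1}{3} = - \frac{4}{3} \approx -1.3333$)
$y{\left(l \right)} = l \left(- \frac{4}{3} + l\right)$ ($y{\left(l \right)} = \left(l + 0\right) \left(l - \frac{4}{3}\right) = l \left(- \frac{4}{3} + l\right)$)
$\frac{-120 + 70}{y{\left(21 \right)} + 380} = \frac{-120 + 70}{\frac{1}{3} \cdot 21 \left(-4 + 3 \cdot 21\right) + 380} = - \frac{50}{\frac{1}{3} \cdot 21 \left(-4 + 63\right) + 380} = - \frac{50}{\frac{1}{3} \cdot 21 \cdot 59 + 380} = - \frac{50}{413 + 380} = - \frac{50}{793}$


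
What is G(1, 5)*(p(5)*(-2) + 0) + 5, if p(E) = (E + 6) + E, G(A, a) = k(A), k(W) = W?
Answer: -27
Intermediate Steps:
G(A, a) = A
p(E) = 6 + 2*E (p(E) = (6 + E) + E = 6 + 2*E)
G(1, 5)*(p(5)*(-2) + 0) + 5 = 1*((6 + 2*5)*(-2) + 0) + 5 = 1*((6 + 10)*(-2) + 0) + 5 = 1*(16*(-2) + 0) + 5 = 1*(-32 + 0) + 5 = 1*(-32) + 5 = -32 + 5 = -27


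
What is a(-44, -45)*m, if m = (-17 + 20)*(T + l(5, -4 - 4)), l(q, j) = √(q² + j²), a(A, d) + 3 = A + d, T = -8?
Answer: 2208 - 276*√89 ≈ -395.78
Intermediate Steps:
a(A, d) = -3 + A + d (a(A, d) = -3 + (A + d) = -3 + A + d)
l(q, j) = √(j² + q²)
m = -24 + 3*√89 (m = (-17 + 20)*(-8 + √((-4 - 4)² + 5²)) = 3*(-8 + √((-8)² + 25)) = 3*(-8 + √(64 + 25)) = 3*(-8 + √89) = -24 + 3*√89 ≈ 4.3019)
a(-44, -45)*m = (-3 - 44 - 45)*(-24 + 3*√89) = -92*(-24 + 3*√89) = 2208 - 276*√89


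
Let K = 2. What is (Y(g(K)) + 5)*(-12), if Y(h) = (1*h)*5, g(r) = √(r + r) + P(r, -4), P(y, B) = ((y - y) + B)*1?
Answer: 60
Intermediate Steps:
P(y, B) = B (P(y, B) = (0 + B)*1 = B*1 = B)
g(r) = -4 + √2*√r (g(r) = √(r + r) - 4 = √(2*r) - 4 = √2*√r - 4 = -4 + √2*√r)
Y(h) = 5*h (Y(h) = h*5 = 5*h)
(Y(g(K)) + 5)*(-12) = (5*(-4 + √2*√2) + 5)*(-12) = (5*(-4 + 2) + 5)*(-12) = (5*(-2) + 5)*(-12) = (-10 + 5)*(-12) = -5*(-12) = 60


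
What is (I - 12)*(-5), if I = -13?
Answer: 125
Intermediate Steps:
(I - 12)*(-5) = (-13 - 12)*(-5) = -25*(-5) = 125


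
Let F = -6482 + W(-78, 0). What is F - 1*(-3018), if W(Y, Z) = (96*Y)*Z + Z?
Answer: -3464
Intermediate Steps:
W(Y, Z) = Z + 96*Y*Z (W(Y, Z) = 96*Y*Z + Z = Z + 96*Y*Z)
F = -6482 (F = -6482 + 0*(1 + 96*(-78)) = -6482 + 0*(1 - 7488) = -6482 + 0*(-7487) = -6482 + 0 = -6482)
F - 1*(-3018) = -6482 - 1*(-3018) = -6482 + 3018 = -3464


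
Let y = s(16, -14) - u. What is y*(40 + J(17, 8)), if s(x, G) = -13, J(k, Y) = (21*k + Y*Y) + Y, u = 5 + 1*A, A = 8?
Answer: -12194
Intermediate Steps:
u = 13 (u = 5 + 1*8 = 5 + 8 = 13)
J(k, Y) = Y + Y² + 21*k (J(k, Y) = (21*k + Y²) + Y = (Y² + 21*k) + Y = Y + Y² + 21*k)
y = -26 (y = -13 - 1*13 = -13 - 13 = -26)
y*(40 + J(17, 8)) = -26*(40 + (8 + 8² + 21*17)) = -26*(40 + (8 + 64 + 357)) = -26*(40 + 429) = -26*469 = -12194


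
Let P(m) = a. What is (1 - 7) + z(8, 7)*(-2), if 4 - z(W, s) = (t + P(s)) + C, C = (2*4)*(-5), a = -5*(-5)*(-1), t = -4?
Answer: -152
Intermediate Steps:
a = -25 (a = 25*(-1) = -25)
P(m) = -25
C = -40 (C = 8*(-5) = -40)
z(W, s) = 73 (z(W, s) = 4 - ((-4 - 25) - 40) = 4 - (-29 - 40) = 4 - 1*(-69) = 4 + 69 = 73)
(1 - 7) + z(8, 7)*(-2) = (1 - 7) + 73*(-2) = -6 - 146 = -152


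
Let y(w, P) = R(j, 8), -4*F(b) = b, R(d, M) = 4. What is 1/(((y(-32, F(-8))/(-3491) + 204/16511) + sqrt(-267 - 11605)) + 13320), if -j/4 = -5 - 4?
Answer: 2765865518562061465/36843824901256504091942 - 3322358187289801*I*sqrt(742)/147375299605026016367768 ≈ 7.507e-5 - 6.1408e-7*I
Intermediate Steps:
j = 36 (j = -4*(-5 - 4) = -4*(-9) = 36)
F(b) = -b/4
y(w, P) = 4
1/(((y(-32, F(-8))/(-3491) + 204/16511) + sqrt(-267 - 11605)) + 13320) = 1/(((4/(-3491) + 204/16511) + sqrt(-267 - 11605)) + 13320) = 1/(((4*(-1/3491) + 204*(1/16511)) + sqrt(-11872)) + 13320) = 1/(((-4/3491 + 204/16511) + 4*I*sqrt(742)) + 13320) = 1/((646120/57639901 + 4*I*sqrt(742)) + 13320) = 1/(767764127440/57639901 + 4*I*sqrt(742))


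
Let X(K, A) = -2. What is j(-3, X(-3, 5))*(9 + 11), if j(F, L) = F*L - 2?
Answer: 80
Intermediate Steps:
j(F, L) = -2 + F*L
j(-3, X(-3, 5))*(9 + 11) = (-2 - 3*(-2))*(9 + 11) = (-2 + 6)*20 = 4*20 = 80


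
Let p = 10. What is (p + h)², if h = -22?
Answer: 144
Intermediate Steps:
(p + h)² = (10 - 22)² = (-12)² = 144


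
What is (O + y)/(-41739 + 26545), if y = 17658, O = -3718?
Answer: -6970/7597 ≈ -0.91747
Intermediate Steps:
(O + y)/(-41739 + 26545) = (-3718 + 17658)/(-41739 + 26545) = 13940/(-15194) = 13940*(-1/15194) = -6970/7597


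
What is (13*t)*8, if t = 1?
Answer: 104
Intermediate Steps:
(13*t)*8 = (13*1)*8 = 13*8 = 104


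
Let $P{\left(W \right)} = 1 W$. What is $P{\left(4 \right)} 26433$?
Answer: $105732$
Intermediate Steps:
$P{\left(W \right)} = W$
$P{\left(4 \right)} 26433 = 4 \cdot 26433 = 105732$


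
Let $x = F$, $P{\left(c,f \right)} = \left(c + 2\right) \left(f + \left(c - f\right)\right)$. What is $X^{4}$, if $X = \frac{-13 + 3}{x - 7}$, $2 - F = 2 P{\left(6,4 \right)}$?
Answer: $\frac{10000}{104060401} \approx 9.6098 \cdot 10^{-5}$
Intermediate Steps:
$P{\left(c,f \right)} = c \left(2 + c\right)$ ($P{\left(c,f \right)} = \left(2 + c\right) c = c \left(2 + c\right)$)
$F = -94$ ($F = 2 - 2 \cdot 6 \left(2 + 6\right) = 2 - 2 \cdot 6 \cdot 8 = 2 - 2 \cdot 48 = 2 - 96 = -94$)
$x = -94$
$X = \frac{10}{101}$ ($X = \frac{-13 + 3}{-94 - 7} = - \frac{10}{-101} = \left(-10\right) \left(- \frac{1}{101}\right) = \frac{10}{101} \approx 0.09901$)
$X^{4} = \left(\frac{10}{101}\right)^{4} = \frac{10000}{104060401}$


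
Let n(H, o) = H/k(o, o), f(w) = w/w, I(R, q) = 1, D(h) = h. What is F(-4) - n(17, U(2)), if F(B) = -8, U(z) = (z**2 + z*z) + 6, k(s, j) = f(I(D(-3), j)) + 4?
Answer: -57/5 ≈ -11.400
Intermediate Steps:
f(w) = 1
k(s, j) = 5 (k(s, j) = 1 + 4 = 5)
U(z) = 6 + 2*z**2 (U(z) = (z**2 + z**2) + 6 = 2*z**2 + 6 = 6 + 2*z**2)
n(H, o) = H/5
F(-4) - n(17, U(2)) = -8 - 17/5 = -57/5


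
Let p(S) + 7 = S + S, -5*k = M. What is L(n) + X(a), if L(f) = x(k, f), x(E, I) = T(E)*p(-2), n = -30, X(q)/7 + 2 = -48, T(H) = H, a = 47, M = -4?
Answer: -1794/5 ≈ -358.80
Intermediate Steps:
k = ⅘ (k = -⅕*(-4) = ⅘ ≈ 0.80000)
p(S) = -7 + 2*S (p(S) = -7 + (S + S) = -7 + 2*S)
X(q) = -350 (X(q) = -14 + 7*(-48) = -14 - 336 = -350)
x(E, I) = -11*E (x(E, I) = E*(-7 + 2*(-2)) = E*(-7 - 4) = E*(-11) = -11*E)
L(f) = -44/5 (L(f) = -11*⅘ = -44/5)
L(n) + X(a) = -44/5 - 350 = -1794/5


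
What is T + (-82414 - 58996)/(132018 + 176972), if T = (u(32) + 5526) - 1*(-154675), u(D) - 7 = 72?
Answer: 4952477579/30899 ≈ 1.6028e+5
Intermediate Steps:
u(D) = 79 (u(D) = 7 + 72 = 79)
T = 160280 (T = (79 + 5526) - 1*(-154675) = 5605 + 154675 = 160280)
T + (-82414 - 58996)/(132018 + 176972) = 160280 + (-82414 - 58996)/(132018 + 176972) = 160280 - 141410/308990 = 160280 - 141410*1/308990 = 160280 - 14141/30899 = 4952477579/30899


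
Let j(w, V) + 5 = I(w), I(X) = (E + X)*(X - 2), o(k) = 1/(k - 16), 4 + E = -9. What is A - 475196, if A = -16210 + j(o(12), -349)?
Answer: -7862099/16 ≈ -4.9138e+5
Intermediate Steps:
E = -13 (E = -4 - 9 = -13)
o(k) = 1/(-16 + k)
I(X) = (-13 + X)*(-2 + X) (I(X) = (-13 + X)*(X - 2) = (-13 + X)*(-2 + X))
j(w, V) = 21 + w² - 15*w (j(w, V) = -5 + (26 + w² - 15*w) = 21 + w² - 15*w)
A = -258963/16 (A = -16210 + (21 + (1/(-16 + 12))² - 15/(-16 + 12)) = -16210 + (21 + (1/(-4))² - 15/(-4)) = -16210 + (21 + (-¼)² - 15*(-¼)) = -16210 + (21 + 1/16 + 15/4) = -16210 + 397/16 = -258963/16 ≈ -16185.)
A - 475196 = -258963/16 - 475196 = -7862099/16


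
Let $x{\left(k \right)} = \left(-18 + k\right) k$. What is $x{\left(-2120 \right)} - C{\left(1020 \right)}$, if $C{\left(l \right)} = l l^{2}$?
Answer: $-1056675440$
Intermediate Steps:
$x{\left(k \right)} = k \left(-18 + k\right)$
$C{\left(l \right)} = l^{3}$
$x{\left(-2120 \right)} - C{\left(1020 \right)} = - 2120 \left(-18 - 2120\right) - 1020^{3} = \left(-2120\right) \left(-2138\right) - 1061208000 = 4532560 - 1061208000 = -1056675440$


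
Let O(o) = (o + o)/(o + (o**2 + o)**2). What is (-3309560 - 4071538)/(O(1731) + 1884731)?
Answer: -38327793225588810/9786833890277197 ≈ -3.9163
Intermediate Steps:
O(o) = 2*o/(o + (o + o**2)**2) (O(o) = (2*o)/(o + (o + o**2)**2) = 2*o/(o + (o + o**2)**2))
(-3309560 - 4071538)/(O(1731) + 1884731) = (-3309560 - 4071538)/(2/(1 + 1731*(1 + 1731)**2) + 1884731) = -7381098/(2/(1 + 1731*1732**2) + 1884731) = -7381098/(2/(1 + 1731*2999824) + 1884731) = -7381098/(2/(1 + 5192695344) + 1884731) = -7381098/(2/5192695345 + 1884731) = -7381098/9786833890277197/5192695345 = -7381098*5192695345/9786833890277197 = -38327793225588810/9786833890277197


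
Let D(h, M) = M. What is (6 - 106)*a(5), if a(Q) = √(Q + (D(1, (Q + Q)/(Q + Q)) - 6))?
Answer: 0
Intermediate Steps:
a(Q) = √(-5 + Q) (a(Q) = √(Q + ((Q + Q)/(Q + Q) - 6)) = √(Q + ((2*Q)/((2*Q)) - 6)) = √(Q + ((2*Q)*(1/(2*Q)) - 6)) = √(Q + (1 - 6)) = √(Q - 5) = √(-5 + Q))
(6 - 106)*a(5) = (6 - 106)*√(-5 + 5) = -100*√0 = -100*0 = 0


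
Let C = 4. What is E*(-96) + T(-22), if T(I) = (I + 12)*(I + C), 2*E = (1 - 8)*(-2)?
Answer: -492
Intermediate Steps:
E = 7 (E = ((1 - 8)*(-2))/2 = (-7*(-2))/2 = (½)*14 = 7)
T(I) = (4 + I)*(12 + I) (T(I) = (I + 12)*(I + 4) = (12 + I)*(4 + I) = (4 + I)*(12 + I))
E*(-96) + T(-22) = 7*(-96) + (48 + (-22)² + 16*(-22)) = -672 + (48 + 484 - 352) = -672 + 180 = -492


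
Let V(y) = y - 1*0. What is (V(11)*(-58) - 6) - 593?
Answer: -1237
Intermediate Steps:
V(y) = y (V(y) = y + 0 = y)
(V(11)*(-58) - 6) - 593 = (11*(-58) - 6) - 593 = (-638 - 6) - 593 = -644 - 593 = -1237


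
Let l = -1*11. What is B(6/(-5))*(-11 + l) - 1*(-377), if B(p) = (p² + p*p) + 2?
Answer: 6741/25 ≈ 269.64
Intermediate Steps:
l = -11
B(p) = 2 + 2*p² (B(p) = (p² + p²) + 2 = 2*p² + 2 = 2 + 2*p²)
B(6/(-5))*(-11 + l) - 1*(-377) = (2 + 2*(6/(-5))²)*(-11 - 11) - 1*(-377) = (2 + 2*(6*(-⅕))²)*(-22) + 377 = (2 + 2*(-6/5)²)*(-22) + 377 = (2 + 2*(36/25))*(-22) + 377 = (2 + 72/25)*(-22) + 377 = (122/25)*(-22) + 377 = -2684/25 + 377 = 6741/25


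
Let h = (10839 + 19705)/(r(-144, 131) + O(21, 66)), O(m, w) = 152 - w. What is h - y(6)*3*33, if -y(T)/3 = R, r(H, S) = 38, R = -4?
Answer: -29192/31 ≈ -941.68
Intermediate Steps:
y(T) = 12 (y(T) = -3*(-4) = 12)
h = 7636/31 (h = (10839 + 19705)/(38 + (152 - 1*66)) = 30544/(38 + (152 - 66)) = 30544/(38 + 86) = 30544/124 = 30544*(1/124) = 7636/31 ≈ 246.32)
h - y(6)*3*33 = 7636/31 - 12*3*33 = 7636/31 - 36*33 = 7636/31 - 1*1188 = 7636/31 - 1188 = -29192/31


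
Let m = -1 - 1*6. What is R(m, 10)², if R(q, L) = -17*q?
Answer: 14161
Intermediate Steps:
m = -7 (m = -1 - 6 = -7)
R(m, 10)² = (-17*(-7))² = 119² = 14161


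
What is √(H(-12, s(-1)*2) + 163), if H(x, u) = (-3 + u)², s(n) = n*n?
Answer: 2*√41 ≈ 12.806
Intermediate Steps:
s(n) = n²
√(H(-12, s(-1)*2) + 163) = √((-3 + (-1)²*2)² + 163) = √((-3 + 1*2)² + 163) = √((-3 + 2)² + 163) = √((-1)² + 163) = √(1 + 163) = √164 = 2*√41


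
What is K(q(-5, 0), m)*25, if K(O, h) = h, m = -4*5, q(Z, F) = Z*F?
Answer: -500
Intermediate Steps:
q(Z, F) = F*Z
m = -20
K(q(-5, 0), m)*25 = -20*25 = -500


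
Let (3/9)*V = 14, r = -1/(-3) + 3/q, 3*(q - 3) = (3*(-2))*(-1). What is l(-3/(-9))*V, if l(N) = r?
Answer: 196/5 ≈ 39.200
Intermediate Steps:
q = 5 (q = 3 + ((3*(-2))*(-1))/3 = 3 + (-6*(-1))/3 = 3 + (⅓)*6 = 3 + 2 = 5)
r = 14/15 (r = -1/(-3) + 3/5 = -1*(-⅓) + 3*(⅕) = ⅓ + ⅗ = 14/15 ≈ 0.93333)
l(N) = 14/15
V = 42 (V = 3*14 = 42)
l(-3/(-9))*V = (14/15)*42 = 196/5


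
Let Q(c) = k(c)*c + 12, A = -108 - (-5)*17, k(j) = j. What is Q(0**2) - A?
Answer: 35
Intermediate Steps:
A = -23 (A = -108 - 1*(-85) = -108 + 85 = -23)
Q(c) = 12 + c**2 (Q(c) = c*c + 12 = c**2 + 12 = 12 + c**2)
Q(0**2) - A = (12 + (0**2)**2) - 1*(-23) = (12 + 0**2) + 23 = (12 + 0) + 23 = 12 + 23 = 35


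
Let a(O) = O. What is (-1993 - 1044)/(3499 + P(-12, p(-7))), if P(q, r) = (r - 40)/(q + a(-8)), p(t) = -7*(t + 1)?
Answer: -30370/34989 ≈ -0.86799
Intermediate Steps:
p(t) = -7 - 7*t (p(t) = -7*(1 + t) = -7 - 7*t)
P(q, r) = (-40 + r)/(-8 + q) (P(q, r) = (r - 40)/(q - 8) = (-40 + r)/(-8 + q))
(-1993 - 1044)/(3499 + P(-12, p(-7))) = (-1993 - 1044)/(3499 + (-40 + (-7 - 7*(-7)))/(-8 - 12)) = -3037/(3499 + (-40 + (-7 + 49))/(-20)) = -3037/(3499 - (-40 + 42)/20) = -3037/(3499 - 1/20*2) = -3037/(3499 - ⅒) = -3037/34989/10 = -3037*10/34989 = -30370/34989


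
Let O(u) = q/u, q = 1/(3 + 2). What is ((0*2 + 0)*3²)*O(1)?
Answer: 0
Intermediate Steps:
q = ⅕ (q = 1/5 = ⅕ ≈ 0.20000)
O(u) = 1/(5*u)
((0*2 + 0)*3²)*O(1) = ((0*2 + 0)*3²)*((⅕)/1) = ((0 + 0)*9)*((⅕)*1) = (0*9)*(⅕) = 0*(⅕) = 0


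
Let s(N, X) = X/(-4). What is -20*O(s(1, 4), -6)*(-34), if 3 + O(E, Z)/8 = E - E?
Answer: -16320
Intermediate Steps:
s(N, X) = -X/4 (s(N, X) = X*(-1/4) = -X/4)
O(E, Z) = -24 (O(E, Z) = -24 + 8*(E - E) = -24 + 8*0 = -24 + 0 = -24)
-20*O(s(1, 4), -6)*(-34) = -20*(-24)*(-34) = 480*(-34) = -16320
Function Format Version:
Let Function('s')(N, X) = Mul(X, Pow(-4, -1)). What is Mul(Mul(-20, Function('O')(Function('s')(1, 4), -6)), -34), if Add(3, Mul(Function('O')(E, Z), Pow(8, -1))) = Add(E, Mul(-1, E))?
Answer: -16320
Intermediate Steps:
Function('s')(N, X) = Mul(Rational(-1, 4), X) (Function('s')(N, X) = Mul(X, Rational(-1, 4)) = Mul(Rational(-1, 4), X))
Function('O')(E, Z) = -24 (Function('O')(E, Z) = Add(-24, Mul(8, Add(E, Mul(-1, E)))) = Add(-24, Mul(8, 0)) = Add(-24, 0) = -24)
Mul(Mul(-20, Function('O')(Function('s')(1, 4), -6)), -34) = Mul(Mul(-20, -24), -34) = Mul(480, -34) = -16320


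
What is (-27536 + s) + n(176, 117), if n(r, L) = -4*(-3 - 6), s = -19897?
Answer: -47397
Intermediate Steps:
n(r, L) = 36 (n(r, L) = -4*(-9) = 36)
(-27536 + s) + n(176, 117) = (-27536 - 19897) + 36 = -47433 + 36 = -47397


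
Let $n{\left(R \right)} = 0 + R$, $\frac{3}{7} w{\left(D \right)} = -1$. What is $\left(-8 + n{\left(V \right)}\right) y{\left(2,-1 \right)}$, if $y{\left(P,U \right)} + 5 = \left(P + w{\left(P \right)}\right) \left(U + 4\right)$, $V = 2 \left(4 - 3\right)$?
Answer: $36$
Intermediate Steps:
$V = 2$ ($V = 2 \left(4 - 3\right) = 2 \cdot 1 = 2$)
$w{\left(D \right)} = - \frac{7}{3}$ ($w{\left(D \right)} = \frac{7}{3} \left(-1\right) = - \frac{7}{3}$)
$n{\left(R \right)} = R$
$y{\left(P,U \right)} = -5 + \left(4 + U\right) \left(- \frac{7}{3} + P\right)$ ($y{\left(P,U \right)} = -5 + \left(P - \frac{7}{3}\right) \left(U + 4\right) = -5 + \left(- \frac{7}{3} + P\right) \left(4 + U\right) = -5 + \left(4 + U\right) \left(- \frac{7}{3} + P\right)$)
$\left(-8 + n{\left(V \right)}\right) y{\left(2,-1 \right)} = \left(-8 + 2\right) \left(- \frac{43}{3} + 4 \cdot 2 - - \frac{7}{3} + 2 \left(-1\right)\right) = - 6 \left(- \frac{43}{3} + 8 + \frac{7}{3} - 2\right) = \left(-6\right) \left(-6\right) = 36$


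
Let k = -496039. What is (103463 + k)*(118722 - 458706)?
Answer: 133469558784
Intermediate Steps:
(103463 + k)*(118722 - 458706) = (103463 - 496039)*(118722 - 458706) = -392576*(-339984) = 133469558784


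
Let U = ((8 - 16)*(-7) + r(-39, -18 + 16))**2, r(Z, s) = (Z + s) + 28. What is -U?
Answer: -1849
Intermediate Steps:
r(Z, s) = 28 + Z + s
U = 1849 (U = ((8 - 16)*(-7) + (28 - 39 + (-18 + 16)))**2 = (-8*(-7) + (28 - 39 - 2))**2 = (56 - 13)**2 = 43**2 = 1849)
-U = -1*1849 = -1849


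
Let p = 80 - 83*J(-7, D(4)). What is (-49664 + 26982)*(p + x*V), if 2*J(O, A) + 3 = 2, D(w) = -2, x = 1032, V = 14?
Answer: -330465399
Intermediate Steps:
J(O, A) = -1/2 (J(O, A) = -3/2 + (1/2)*2 = -3/2 + 1 = -1/2)
p = 243/2 (p = 80 - 83*(-1/2) = 80 + 83/2 = 243/2 ≈ 121.50)
(-49664 + 26982)*(p + x*V) = (-49664 + 26982)*(243/2 + 1032*14) = -22682*(243/2 + 14448) = -22682*29139/2 = -330465399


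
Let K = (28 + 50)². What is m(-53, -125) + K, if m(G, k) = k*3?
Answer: 5709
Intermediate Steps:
m(G, k) = 3*k
K = 6084 (K = 78² = 6084)
m(-53, -125) + K = 3*(-125) + 6084 = -375 + 6084 = 5709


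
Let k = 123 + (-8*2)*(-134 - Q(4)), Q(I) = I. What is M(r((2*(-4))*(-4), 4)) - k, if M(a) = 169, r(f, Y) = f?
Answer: -2162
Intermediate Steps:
k = 2331 (k = 123 + (-8*2)*(-134 - 1*4) = 123 - 16*(-134 - 4) = 123 - 16*(-138) = 123 + 2208 = 2331)
M(r((2*(-4))*(-4), 4)) - k = 169 - 1*2331 = 169 - 2331 = -2162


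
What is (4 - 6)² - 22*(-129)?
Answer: 2842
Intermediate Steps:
(4 - 6)² - 22*(-129) = (-2)² + 2838 = 4 + 2838 = 2842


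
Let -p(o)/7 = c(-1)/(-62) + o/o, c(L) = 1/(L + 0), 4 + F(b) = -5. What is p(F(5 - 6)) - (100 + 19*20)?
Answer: -30201/62 ≈ -487.11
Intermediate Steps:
F(b) = -9 (F(b) = -4 - 5 = -9)
c(L) = 1/L
p(o) = -441/62 (p(o) = -7*(1/(-1*(-62)) + o/o) = -7*(-1*(-1/62) + 1) = -7*(1/62 + 1) = -7*63/62 = -441/62)
p(F(5 - 6)) - (100 + 19*20) = -441/62 - (100 + 19*20) = -441/62 - (100 + 380) = -441/62 - 1*480 = -441/62 - 480 = -30201/62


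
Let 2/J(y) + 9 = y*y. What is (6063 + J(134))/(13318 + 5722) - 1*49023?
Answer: -16751583657577/341710880 ≈ -49023.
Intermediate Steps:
J(y) = 2/(-9 + y²) (J(y) = 2/(-9 + y*y) = 2/(-9 + y²))
(6063 + J(134))/(13318 + 5722) - 1*49023 = (6063 + 2/(-9 + 134²))/(13318 + 5722) - 1*49023 = (6063 + 2/(-9 + 17956))/19040 - 49023 = (6063 + 2/17947)*(1/19040) - 49023 = (108812663/17947)*(1/19040) - 49023 = 108812663/341710880 - 49023 = -16751583657577/341710880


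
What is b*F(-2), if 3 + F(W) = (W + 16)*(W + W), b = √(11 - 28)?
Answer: -59*I*√17 ≈ -243.26*I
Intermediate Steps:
b = I*√17 (b = √(-17) = I*√17 ≈ 4.1231*I)
F(W) = -3 + 2*W*(16 + W) (F(W) = -3 + (W + 16)*(W + W) = -3 + (16 + W)*(2*W) = -3 + 2*W*(16 + W))
b*F(-2) = (I*√17)*(-3 + 2*(-2)² + 32*(-2)) = (I*√17)*(-3 + 2*4 - 64) = (I*√17)*(-3 + 8 - 64) = (I*√17)*(-59) = -59*I*√17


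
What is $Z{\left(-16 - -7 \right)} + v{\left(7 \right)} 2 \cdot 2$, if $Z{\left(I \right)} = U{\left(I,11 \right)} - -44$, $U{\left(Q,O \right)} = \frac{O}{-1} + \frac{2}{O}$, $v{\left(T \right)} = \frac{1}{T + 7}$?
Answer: $\frac{2577}{77} \approx 33.468$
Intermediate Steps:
$v{\left(T \right)} = \frac{1}{7 + T}$
$U{\left(Q,O \right)} = - O + \frac{2}{O}$ ($U{\left(Q,O \right)} = O \left(-1\right) + \frac{2}{O} = - O + \frac{2}{O}$)
$Z{\left(I \right)} = \frac{365}{11}$ ($Z{\left(I \right)} = \left(\left(-1\right) 11 + \frac{2}{11}\right) - -44 = \left(-11 + 2 \cdot \frac{1}{11}\right) + 44 = \left(-11 + \frac{2}{11}\right) + 44 = - \frac{119}{11} + 44 = \frac{365}{11}$)
$Z{\left(-16 - -7 \right)} + v{\left(7 \right)} 2 \cdot 2 = \frac{365}{11} + \frac{1}{7 + 7} \cdot 2 \cdot 2 = \frac{365}{11} + \frac{1}{14} \cdot 2 \cdot 2 = \frac{365}{11} + \frac{1}{7} \cdot 2 = \frac{365}{11} + \frac{2}{7} = \frac{2577}{77}$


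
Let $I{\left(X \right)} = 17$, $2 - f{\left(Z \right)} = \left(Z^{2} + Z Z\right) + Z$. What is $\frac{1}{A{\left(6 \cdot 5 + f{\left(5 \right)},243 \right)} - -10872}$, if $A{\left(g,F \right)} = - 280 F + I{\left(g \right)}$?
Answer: $- \frac{1}{57151} \approx -1.7498 \cdot 10^{-5}$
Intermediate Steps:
$f{\left(Z \right)} = 2 - Z - 2 Z^{2}$ ($f{\left(Z \right)} = 2 - \left(\left(Z^{2} + Z Z\right) + Z\right) = 2 - \left(\left(Z^{2} + Z^{2}\right) + Z\right) = 2 - \left(2 Z^{2} + Z\right) = 2 - \left(Z + 2 Z^{2}\right) = 2 - Z - 2 Z^{2}$)
$A{\left(g,F \right)} = 17 - 280 F$ ($A{\left(g,F \right)} = - 280 F + 17 = 17 - 280 F$)
$\frac{1}{A{\left(6 \cdot 5 + f{\left(5 \right)},243 \right)} - -10872} = \frac{1}{\left(17 - 68040\right) - -10872} = \frac{1}{\left(17 - 68040\right) + \left(-10536 + 21408\right)} = \frac{1}{-68023 + 10872} = \frac{1}{-57151} = - \frac{1}{57151}$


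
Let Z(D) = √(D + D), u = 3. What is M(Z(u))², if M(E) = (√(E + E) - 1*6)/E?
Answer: (3*√6 - 2^(¼)*3^(¾))²/9 ≈ 2.3898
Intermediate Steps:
Z(D) = √2*√D (Z(D) = √(2*D) = √2*√D)
M(E) = (-6 + √2*√E)/E (M(E) = (√(2*E) - 6)/E = (√2*√E - 6)/E = (-6 + √2*√E)/E)
M(Z(u))² = (-6*√6/6 + √2/√(√2*√3))² = (-6*√6/6 + √2/√(√6))² = (-√6 + √2*(6^(¾)/6))² = (-√6 + 2^(¼)*3^(¾)/3)²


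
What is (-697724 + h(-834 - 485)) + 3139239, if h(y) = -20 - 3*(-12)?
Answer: 2441531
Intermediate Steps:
h(y) = 16 (h(y) = -20 + 36 = 16)
(-697724 + h(-834 - 485)) + 3139239 = (-697724 + 16) + 3139239 = -697708 + 3139239 = 2441531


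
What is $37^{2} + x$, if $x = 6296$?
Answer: $7665$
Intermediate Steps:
$37^{2} + x = 37^{2} + 6296 = 1369 + 6296 = 7665$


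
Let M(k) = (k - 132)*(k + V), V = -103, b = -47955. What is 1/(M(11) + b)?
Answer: -1/36823 ≈ -2.7157e-5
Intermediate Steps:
M(k) = (-132 + k)*(-103 + k) (M(k) = (k - 132)*(k - 103) = (-132 + k)*(-103 + k))
1/(M(11) + b) = 1/((13596 + 11² - 235*11) - 47955) = 1/((13596 + 121 - 2585) - 47955) = 1/(11132 - 47955) = 1/(-36823) = -1/36823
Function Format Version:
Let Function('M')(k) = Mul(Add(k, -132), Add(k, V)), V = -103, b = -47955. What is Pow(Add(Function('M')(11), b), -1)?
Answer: Rational(-1, 36823) ≈ -2.7157e-5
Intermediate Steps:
Function('M')(k) = Mul(Add(-132, k), Add(-103, k)) (Function('M')(k) = Mul(Add(k, -132), Add(k, -103)) = Mul(Add(-132, k), Add(-103, k)))
Pow(Add(Function('M')(11), b), -1) = Pow(Add(Add(13596, Pow(11, 2), Mul(-235, 11)), -47955), -1) = Pow(Add(Add(13596, 121, -2585), -47955), -1) = Pow(Add(11132, -47955), -1) = Pow(-36823, -1) = Rational(-1, 36823)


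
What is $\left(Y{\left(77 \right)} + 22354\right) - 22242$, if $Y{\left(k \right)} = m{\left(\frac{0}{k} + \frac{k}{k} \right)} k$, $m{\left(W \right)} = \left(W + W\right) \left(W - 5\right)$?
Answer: $-504$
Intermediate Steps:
$m{\left(W \right)} = 2 W \left(-5 + W\right)$
$Y{\left(k \right)} = - 8 k$ ($Y{\left(k \right)} = 2 \left(\frac{0}{k} + \frac{k}{k}\right) \left(-5 + \left(\frac{0}{k} + \frac{k}{k}\right)\right) k = 2 \left(0 + 1\right) \left(-5 + \left(0 + 1\right)\right) k = 2 \cdot 1 \left(-5 + 1\right) k = 2 \cdot 1 \left(-4\right) k = - 8 k$)
$\left(Y{\left(77 \right)} + 22354\right) - 22242 = \left(\left(-8\right) 77 + 22354\right) - 22242 = \left(-616 + 22354\right) - 22242 = 21738 - 22242 = -504$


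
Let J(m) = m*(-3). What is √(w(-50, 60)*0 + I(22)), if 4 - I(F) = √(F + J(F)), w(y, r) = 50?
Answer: √(4 - 2*I*√11) ≈ 2.4234 - 1.3686*I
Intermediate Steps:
J(m) = -3*m
I(F) = 4 - √2*√(-F) (I(F) = 4 - √(F - 3*F) = 4 - √(-2*F) = 4 - √2*√(-F))
√(w(-50, 60)*0 + I(22)) = √(50*0 + (4 - √2*√(-1*22))) = √(0 + (4 - √2*√(-22))) = √(0 + (4 - √2*I*√22)) = √(0 + (4 - 2*I*√11)) = √(4 - 2*I*√11)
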